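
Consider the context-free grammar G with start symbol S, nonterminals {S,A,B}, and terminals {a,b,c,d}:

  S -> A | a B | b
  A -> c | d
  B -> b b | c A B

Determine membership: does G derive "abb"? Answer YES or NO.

Convert to CNF:
  S -> T2 B | b | c | d
  A -> c | d
  B -> T0 T0 | T1 X3
  T0 -> b
  T1 -> c
  T2 -> a
  X3 -> A B

CYK table (by increasing span):
  T[0,0] 'a' = {T2}  orig:{}
  T[1,1] 'b' = {S,T0}  orig:{S}
  T[2,2] 'b' = {S,T0}  orig:{S}
  T[0,1] 'ab' = ∅
  T[1,2] 'bb' = {B}
  T[0,2] 'abb' = {S}

S ∈ T[0,2] ⇒ YES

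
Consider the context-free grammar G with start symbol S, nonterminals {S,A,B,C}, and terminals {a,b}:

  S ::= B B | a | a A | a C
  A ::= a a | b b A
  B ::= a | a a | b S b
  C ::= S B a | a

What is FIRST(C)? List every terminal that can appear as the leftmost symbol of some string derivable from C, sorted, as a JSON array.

FIRST sets, iterate to fixpoint:
[1]
  A via A→a a: +{a}
  A via A→b b A: +{b}
  B via B→a: +{a}
  B via B→b S b: +{b}
  C via C→a: +{a}
  S via S→B B: +{a,b}
  FIRST(S)={a,b}  FIRST(A)={a,b}  FIRST(B)={a,b}  FIRST(C)={a}
[2]
  C via C→S B a: +{b}
  FIRST(S)={a,b}  FIRST(A)={a,b}  FIRST(B)={a,b}  FIRST(C)={a,b}
[3] (no change)
  FIRST(S)={a,b}  FIRST(A)={a,b}  FIRST(B)={a,b}  FIRST(C)={a,b}

FIRST(C) = ["a", "b"]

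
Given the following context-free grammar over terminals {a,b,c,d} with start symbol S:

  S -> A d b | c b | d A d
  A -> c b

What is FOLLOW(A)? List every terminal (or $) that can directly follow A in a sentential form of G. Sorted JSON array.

FIRST iteration:
round 1:
  A via A→c b: +{c}
  S via S→A d b: +{c}
  S via S→d A d: +{d}
  S: {c,d}  A: {c}
round 2: done
  S: {c,d}  A: {c}

FOLLOW sets:
seed FOLLOW(S) with $
round 1:
  S→A d b: FOLLOW(A) ⊇ FIRST(d) = {d}; new: +{d}
  FOLLOW[S]={$}  FOLLOW[A]={d}
round 2: done
  FOLLOW[S]={$}  FOLLOW[A]={d}

FOLLOW(A) = ["d"]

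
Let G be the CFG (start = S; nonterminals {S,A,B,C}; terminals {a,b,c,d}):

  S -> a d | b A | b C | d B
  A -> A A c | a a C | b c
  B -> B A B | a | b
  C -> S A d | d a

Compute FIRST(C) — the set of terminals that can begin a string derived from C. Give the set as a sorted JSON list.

FIRST sets, iterate to fixpoint:
[1]
  A via A→a a C: +{a}
  A via A→b c: +{b}
  B via B→a: +{a}
  B via B→b: +{b}
  C via C→d a: +{d}
  S via S→a d: +{a}
  S via S→b A: +{b}
  S via S→d B: +{d}
  FIRST[S]={a,b,d}  FIRST[A]={a,b}  FIRST[B]={a,b}  FIRST[C]={d}
[2]
  C via C→S A d: +{a,b}
  FIRST[S]={a,b,d}  FIRST[A]={a,b}  FIRST[B]={a,b}  FIRST[C]={a,b,d}
[3] (stable)
  FIRST[S]={a,b,d}  FIRST[A]={a,b}  FIRST[B]={a,b}  FIRST[C]={a,b,d}

FIRST(C) = ["a", "b", "d"]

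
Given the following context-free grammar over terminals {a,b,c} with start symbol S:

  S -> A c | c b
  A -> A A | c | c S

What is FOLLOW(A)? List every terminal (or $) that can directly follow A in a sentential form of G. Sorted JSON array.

FIRST iteration:
pass 1:
  A via A→c: +{c}
  S via S→A c: +{c}
  FIRST(S)={c}  FIRST(A)={c}
pass 2: (stable)
  FIRST(S)={c}  FIRST(A)={c}

FOLLOW sets:
FOLLOW(S) := {$}
round 1:
  A→A A: FOLLOW(A) ⊇ FIRST(A) = {c}; new: +{c}
  A→c S: FOLLOW(S) ⊇ FOLLOW(A) ⊇ {c}; new: +{c}
  S: {$,c}  A: {c}
round 2: (no change)
  S: {$,c}  A: {c}

FOLLOW(A) = ["c"]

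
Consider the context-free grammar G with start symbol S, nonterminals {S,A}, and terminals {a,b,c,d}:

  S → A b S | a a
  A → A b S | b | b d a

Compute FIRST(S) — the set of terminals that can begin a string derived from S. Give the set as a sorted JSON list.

Compute FIRST by fixpoint:
round 1:
  A via A→b: +{b}
  S via S→A b S: +{b}
  S via S→a a: +{a}
  FIRST(S)={a,b}  FIRST(A)={b}
round 2: done
  FIRST(S)={a,b}  FIRST(A)={b}

FIRST(S) = ["a", "b"]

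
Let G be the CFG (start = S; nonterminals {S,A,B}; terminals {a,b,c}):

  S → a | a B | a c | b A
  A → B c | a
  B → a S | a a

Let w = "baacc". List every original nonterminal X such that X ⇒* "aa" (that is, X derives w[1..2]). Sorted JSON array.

CNF form of G:
  S -> T1 B | T1 T0 | T2 A | a
  A -> B T0 | a
  B -> T1 S | T1 T1
  T0 -> c
  T1 -> a
  T2 -> b

Fill CYK table bottom-up (cells [i..j] with 1 ≤ i ≤ j ≤ 2 only):
  [1..1]={A,S,T1}  "a"  orig:{A,S}
  [2..2]={A,S,T1}  "a"  orig:{A,S}
  [1..2]={B}  "aa"

Original NTs in T[1,2] deriving "aa": ["B"]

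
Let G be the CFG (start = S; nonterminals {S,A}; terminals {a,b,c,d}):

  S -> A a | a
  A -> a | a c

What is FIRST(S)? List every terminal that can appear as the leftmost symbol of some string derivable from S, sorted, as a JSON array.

FIRST sets, iterate to fixpoint:
[1]
  A via A→a: +{a}
  S via S→A a: +{a}
  S: {a}  A: {a}
[2] (stable)
  S: {a}  A: {a}

FIRST(S) = ["a"]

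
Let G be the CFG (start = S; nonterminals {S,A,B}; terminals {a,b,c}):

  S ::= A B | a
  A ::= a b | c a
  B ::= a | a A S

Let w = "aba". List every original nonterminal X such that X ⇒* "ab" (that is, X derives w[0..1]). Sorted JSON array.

Convert to CNF:
  S -> A B | a
  A -> T0 T1 | T2 T0
  B -> T0 X3 | a
  T0 -> a
  T1 -> b
  T2 -> c
  X3 -> A S

Fill CYK table bottom-up — only the sub-triangle for w[0..1]:
  cell(0,0) a: {B,S,T0}  orig:{B,S}
  cell(1,1) b: {T1}  orig:{}
  cell(0,1) ab: {A}

Original NTs in T[0,1] deriving "ab": ["A"]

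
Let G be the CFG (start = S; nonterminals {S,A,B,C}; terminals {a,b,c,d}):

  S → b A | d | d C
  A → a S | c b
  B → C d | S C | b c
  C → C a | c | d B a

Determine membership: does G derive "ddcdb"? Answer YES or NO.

Convert to CNF:
  S -> T2 A | T3 C | d
  A -> T0 S | T1 T2
  B -> C T3 | S C | T2 T1
  C -> C T0 | T3 X4 | c
  T0 -> a
  T1 -> c
  T2 -> b
  T3 -> d
  X4 -> B T0

CYK table (by increasing span):
  cell(0,0) d: {S,T3}  orig:{S}
  cell(1,1) d: {S,T3}  orig:{S}
  cell(2,2) c: {C,T1}  orig:{C}
  cell(3,3) d: {S,T3}  orig:{S}
  cell(4,4) b: {T2}  orig:{}
  cell(0,1) dd: ∅
  cell(1,2) dc: {B,S}
  cell(2,3) cd: {B}
  cell(3,4) db: ∅
  cell(0,2) ddc: ∅
  cell(1,3) dcd: ∅
  cell(2,4) cdb: ∅
  cell(0,3) ddcd: ∅
  cell(1,4) dcdb: ∅
  cell(0,4) ddcdb: ∅

S ∉ T[0,4] ⇒ NO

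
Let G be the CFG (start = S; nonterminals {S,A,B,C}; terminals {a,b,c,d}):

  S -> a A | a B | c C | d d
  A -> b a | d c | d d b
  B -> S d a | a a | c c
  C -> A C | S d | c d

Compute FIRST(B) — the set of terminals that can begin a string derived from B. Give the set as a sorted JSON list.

FIRST iteration:
pass 1:
  A via A→b a: +{b}
  A via A→d c: +{d}
  B via B→a a: +{a}
  B via B→c c: +{c}
  C via C→A C: +{b,d}
  C via C→c d: +{c}
  S via S→a A: +{a}
  S via S→c C: +{c}
  S via S→d d: +{d}
  FIRST(S)={a,c,d}  FIRST(A)={b,d}  FIRST(B)={a,c}  FIRST(C)={b,c,d}
pass 2:
  B via B→S d a: +{d}
  C via C→S d: +{a}
  FIRST(S)={a,c,d}  FIRST(A)={b,d}  FIRST(B)={a,c,d}  FIRST(C)={a,b,c,d}
pass 3: — fixpoint
  FIRST(S)={a,c,d}  FIRST(A)={b,d}  FIRST(B)={a,c,d}  FIRST(C)={a,b,c,d}

FIRST(B) = ["a", "c", "d"]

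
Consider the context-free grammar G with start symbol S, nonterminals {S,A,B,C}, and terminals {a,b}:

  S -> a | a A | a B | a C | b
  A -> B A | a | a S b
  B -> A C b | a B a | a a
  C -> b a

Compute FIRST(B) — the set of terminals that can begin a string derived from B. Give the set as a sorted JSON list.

FIRST sets, iterate to fixpoint:
pass 1:
  A via A→a: +{a}
  B via B→A C b: +{a}
  C via C→b a: +{b}
  S via S→a: +{a}
  S via S→b: +{b}
  S: {a,b}  A: {a}  B: {a}  C: {b}
pass 2: (no change)
  S: {a,b}  A: {a}  B: {a}  C: {b}

FIRST(B) = ["a"]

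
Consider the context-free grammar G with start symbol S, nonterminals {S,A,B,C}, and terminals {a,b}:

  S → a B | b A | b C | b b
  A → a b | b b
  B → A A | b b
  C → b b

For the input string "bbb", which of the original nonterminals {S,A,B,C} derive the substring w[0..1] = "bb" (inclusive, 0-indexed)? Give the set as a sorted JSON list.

CNF form of G:
  S -> T0 B | T1 A | T1 C | T1 T1
  A -> T0 T1 | T1 T1
  B -> A A | T1 T1
  C -> T1 T1
  T0 -> a
  T1 -> b

Fill CYK table bottom-up — only the sub-triangle for w[0..1]:
  T[0,0] 'b' = {T1}  orig:{}
  T[1,1] 'b' = {T1}  orig:{}
  T[0,1] 'bb' = {A,B,C,S}

Original NTs in T[0,1] deriving "bb": ["A", "B", "C", "S"]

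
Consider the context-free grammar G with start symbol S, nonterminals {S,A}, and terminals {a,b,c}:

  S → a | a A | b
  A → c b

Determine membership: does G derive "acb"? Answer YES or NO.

CNF form of G:
  S -> T2 A | a | b
  A -> T0 T1
  T0 -> c
  T1 -> b
  T2 -> a

CYK fill:
  T[0,0] 'a' = {S,T2}  orig:{S}
  T[1,1] 'c' = {T0}  orig:{}
  T[2,2] 'b' = {S,T1}  orig:{S}
  T[0,1] 'ac' = ∅
  T[1,2] 'cb' = {A}
  T[0,2] 'acb' = {S}

S ∈ T[0,2] ⇒ YES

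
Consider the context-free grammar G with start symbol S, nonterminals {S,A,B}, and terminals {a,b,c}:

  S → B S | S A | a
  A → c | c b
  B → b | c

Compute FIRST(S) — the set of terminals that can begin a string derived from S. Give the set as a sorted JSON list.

FIRST iteration:
[1]
  A via A→c: +{c}
  B via B→b: +{b}
  B via B→c: +{c}
  S via S→B S: +{b,c}
  S via S→a: +{a}
  S: {a,b,c}  A: {c}  B: {b,c}
[2] done
  S: {a,b,c}  A: {c}  B: {b,c}

FIRST(S) = ["a", "b", "c"]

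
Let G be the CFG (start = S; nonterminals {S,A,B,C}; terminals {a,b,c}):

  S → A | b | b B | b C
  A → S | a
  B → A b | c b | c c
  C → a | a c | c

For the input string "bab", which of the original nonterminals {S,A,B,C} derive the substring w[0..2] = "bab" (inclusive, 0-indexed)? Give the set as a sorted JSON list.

Convert to CNF:
  S -> T0 B | T0 C | a | b
  A -> T0 B | T0 C | a | b
  B -> A T0 | T1 T0 | T1 T1
  C -> T2 T1 | a | c
  T0 -> b
  T1 -> c
  T2 -> a

CYK table (by increasing span) — only the sub-triangle for w[0..2]:
  T[0,0] 'b' = {A,S,T0}  orig:{A,S}
  T[1,1] 'a' = {A,C,S,T2}  orig:{A,C,S}
  T[2,2] 'b' = {A,S,T0}  orig:{A,S}
  T[0,1] 'ba' = {A,S}
  T[1,2] 'ab' = {B}
  T[0,2] 'bab' = {A,B,S}

Original NTs in T[0,2] deriving "bab": ["A", "B", "S"]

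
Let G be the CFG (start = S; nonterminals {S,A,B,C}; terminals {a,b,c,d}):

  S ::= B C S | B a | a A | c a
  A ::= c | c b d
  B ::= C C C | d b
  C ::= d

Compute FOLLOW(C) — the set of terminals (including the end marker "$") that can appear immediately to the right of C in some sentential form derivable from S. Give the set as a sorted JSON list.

FIRST sets, iterate to fixpoint:
iter 1:
  A via A→c: +{c}
  B via B→d b: +{d}
  C via C→d: +{d}
  S via S→B C S: +{d}
  S via S→a A: +{a}
  S via S→c a: +{c}
  FIRST[S]={a,c,d}  FIRST[A]={c}  FIRST[B]={d}  FIRST[C]={d}
iter 2: (no change)
  FIRST[S]={a,c,d}  FIRST[A]={c}  FIRST[B]={d}  FIRST[C]={d}

FOLLOW sets:
seed FOLLOW(S) with $
iter 1:
  B→C C C: FOLLOW(C) ⊇ FIRST(C) = {d}; new: +{d}
  S→B C S: FOLLOW(B) ⊇ FIRST(C) = {d}; new: +{d}
  S→B C S: FOLLOW(C) ⊇ FIRST(S) = {a,c,d}; new: +{a,c}
  S→B a: FOLLOW(B) ⊇ FIRST(a) = {a}; new: +{a}
  S→a A: FOLLOW(A) ⊇ FOLLOW(S) ⊇ {$}; new: +{$}
  S: {$}  A: {$}  B: {a,d}  C: {a,c,d}
iter 2: — fixpoint
  S: {$}  A: {$}  B: {a,d}  C: {a,c,d}

FOLLOW(C) = ["a", "c", "d"]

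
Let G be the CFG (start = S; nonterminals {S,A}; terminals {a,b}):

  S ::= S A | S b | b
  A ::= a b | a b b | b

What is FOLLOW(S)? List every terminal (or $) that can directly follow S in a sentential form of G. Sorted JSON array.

FIRST iteration:
pass 1:
  A via A→a b: +{a}
  A via A→b: +{b}
  S via S→b: +{b}
  FIRST[S]={b}  FIRST[A]={a,b}
pass 2: (stable)
  FIRST[S]={b}  FIRST[A]={a,b}

FOLLOW sets:
seed FOLLOW(S) with $
pass 1:
  S→S A: FOLLOW(S) ⊇ FIRST(A) = {a,b}; new: +{a,b}
  S→S A: FOLLOW(A) ⊇ FOLLOW(S) ⊇ {$,a,b}; new: +{$,a,b}
  FOLLOW(S)={$,a,b}  FOLLOW(A)={$,a,b}
pass 2: (no change)
  FOLLOW(S)={$,a,b}  FOLLOW(A)={$,a,b}

FOLLOW(S) = ["$", "a", "b"]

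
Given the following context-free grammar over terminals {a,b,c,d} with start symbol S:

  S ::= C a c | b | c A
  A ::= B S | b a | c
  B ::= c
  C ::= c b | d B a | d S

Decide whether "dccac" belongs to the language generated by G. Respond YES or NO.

CNF form of G:
  S -> C X5 | T2 A | b
  A -> B S | T0 T1 | c
  B -> c
  C -> T2 T0 | T3 S | T3 X4
  T0 -> b
  T1 -> a
  T2 -> c
  T3 -> d
  X4 -> B T1
  X5 -> T1 T2

CYK fill:
  [0..0]={T3}  "d"  orig:{}
  [1..1]={A,B,T2}  "c"  orig:{A,B}
  [2..2]={A,B,T2}  "c"  orig:{A,B}
  [3..3]={T1}  "a"  orig:{}
  [4..4]={A,B,T2}  "c"  orig:{A,B}
  [0..1]=∅  "dc"
  [1..2]={S}  "cc"
  [2..3]={X4}  "ca"  orig:{}
  [3..4]={X5}  "ac"  orig:{}
  [0..2]={C}  "dcc"
  [1..3]=∅  "cca"
  [2..4]=∅  "cac"
  [0..3]=∅  "dcca"
  [1..4]=∅  "ccac"
  [0..4]={S}  "dccac"

S ∈ T[0,4] ⇒ YES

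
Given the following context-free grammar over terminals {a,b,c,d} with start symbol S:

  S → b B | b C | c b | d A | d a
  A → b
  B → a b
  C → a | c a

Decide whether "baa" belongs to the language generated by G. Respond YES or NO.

Convert to CNF:
  S -> T1 B | T1 C | T2 T1 | T3 A | T3 T0
  A -> b
  B -> T0 T1
  C -> T2 T0 | a
  T0 -> a
  T1 -> b
  T2 -> c
  T3 -> d

CYK fill:
  cell(0,0) b: {A,T1}  orig:{A}
  cell(1,1) a: {C,T0}  orig:{C}
  cell(2,2) a: {C,T0}  orig:{C}
  cell(0,1) ba: {S}
  cell(1,2) aa: ∅
  cell(0,2) baa: ∅

S ∉ T[0,2] ⇒ NO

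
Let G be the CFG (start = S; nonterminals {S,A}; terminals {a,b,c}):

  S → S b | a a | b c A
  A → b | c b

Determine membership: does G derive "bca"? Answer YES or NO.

CNF form of G:
  S -> S T1 | T1 X3 | T2 T2
  A -> T0 T1 | b
  T0 -> c
  T1 -> b
  T2 -> a
  X3 -> T0 A

CYK table (by increasing span):
  T[0,0] 'b' = {A,T1}  orig:{A}
  T[1,1] 'c' = {T0}  orig:{}
  T[2,2] 'a' = {T2}  orig:{}
  T[0,1] 'bc' = ∅
  T[1,2] 'ca' = ∅
  T[0,2] 'bca' = ∅

S ∉ T[0,2] ⇒ NO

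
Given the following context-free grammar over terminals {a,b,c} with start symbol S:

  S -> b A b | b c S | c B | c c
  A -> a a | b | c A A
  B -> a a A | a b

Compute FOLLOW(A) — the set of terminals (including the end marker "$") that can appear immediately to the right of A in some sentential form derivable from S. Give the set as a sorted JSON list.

FIRST iteration:
iter 1:
  A via A→a a: +{a}
  A via A→b: +{b}
  A via A→c A A: +{c}
  B via B→a a A: +{a}
  S via S→b A b: +{b}
  S via S→c B: +{c}
  FIRST[S]={b,c}  FIRST[A]={a,b,c}  FIRST[B]={a}
iter 2: done
  FIRST[S]={b,c}  FIRST[A]={a,b,c}  FIRST[B]={a}

FOLLOW sets:
FOLLOW(S) := {$}
round 1:
  A→c A A: FOLLOW(A) ⊇ FIRST(A) = {a,b,c}; new: +{a,b,c}
  S→c B: FOLLOW(B) ⊇ FOLLOW(S) ⊇ {$}; new: +{$}
  FOLLOW[S]={$}  FOLLOW[A]={a,b,c}  FOLLOW[B]={$}
round 2:
  B→a a A: FOLLOW(A) ⊇ FOLLOW(B) ⊇ {$}; new: +{$}
  FOLLOW[S]={$}  FOLLOW[A]={$,a,b,c}  FOLLOW[B]={$}
round 3: (no change)
  FOLLOW[S]={$}  FOLLOW[A]={$,a,b,c}  FOLLOW[B]={$}

FOLLOW(A) = ["$", "a", "b", "c"]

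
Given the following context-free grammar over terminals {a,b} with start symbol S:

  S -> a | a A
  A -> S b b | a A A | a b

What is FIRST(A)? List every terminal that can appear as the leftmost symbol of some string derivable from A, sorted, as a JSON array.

FIRST sets, iterate to fixpoint:
[1]
  A via A→a A A: +{a}
  S via S→a: +{a}
  FIRST(S)={a}  FIRST(A)={a}
[2] (stable)
  FIRST(S)={a}  FIRST(A)={a}

FIRST(A) = ["a"]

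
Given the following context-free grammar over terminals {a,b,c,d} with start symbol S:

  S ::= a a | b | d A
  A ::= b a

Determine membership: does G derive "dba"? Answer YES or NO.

CNF form of G:
  S -> T1 T1 | T2 A | b
  A -> T0 T1
  T0 -> b
  T1 -> a
  T2 -> d

CYK fill:
  [0..0]={T2}  "d"  orig:{}
  [1..1]={S,T0}  "b"  orig:{S}
  [2..2]={T1}  "a"  orig:{}
  [0..1]=∅  "db"
  [1..2]={A}  "ba"
  [0..2]={S}  "dba"

S ∈ T[0,2] ⇒ YES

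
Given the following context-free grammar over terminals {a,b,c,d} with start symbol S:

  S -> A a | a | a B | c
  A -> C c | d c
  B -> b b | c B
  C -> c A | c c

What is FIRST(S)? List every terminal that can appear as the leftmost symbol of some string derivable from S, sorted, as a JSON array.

FIRST iteration:
[1]
  A via A→d c: +{d}
  B via B→b b: +{b}
  B via B→c B: +{c}
  C via C→c A: +{c}
  S via S→A a: +{d}
  S via S→a: +{a}
  S via S→c: +{c}
  FIRST[S]={a,c,d}  FIRST[A]={d}  FIRST[B]={b,c}  FIRST[C]={c}
[2]
  A via A→C c: +{c}
  FIRST[S]={a,c,d}  FIRST[A]={c,d}  FIRST[B]={b,c}  FIRST[C]={c}
[3] — fixpoint
  FIRST[S]={a,c,d}  FIRST[A]={c,d}  FIRST[B]={b,c}  FIRST[C]={c}

FIRST(S) = ["a", "c", "d"]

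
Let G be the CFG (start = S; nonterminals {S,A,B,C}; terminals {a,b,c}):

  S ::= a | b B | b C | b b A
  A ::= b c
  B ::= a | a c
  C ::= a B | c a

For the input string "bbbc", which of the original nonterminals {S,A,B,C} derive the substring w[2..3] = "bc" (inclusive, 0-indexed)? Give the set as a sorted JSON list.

Convert to CNF:
  S -> T0 B | T0 C | T0 X3 | a
  A -> T0 T1
  B -> T2 T1 | a
  C -> T1 T2 | T2 B
  T0 -> b
  T1 -> c
  T2 -> a
  X3 -> T0 A

Fill CYK table bottom-up, restricted to cells inside w[2..3]:
  [2..2]={T0}  "b"  orig:{}
  [3..3]={T1}  "c"  orig:{}
  [2..3]={A}  "bc"

Original NTs in T[2,3] deriving "bc": ["A"]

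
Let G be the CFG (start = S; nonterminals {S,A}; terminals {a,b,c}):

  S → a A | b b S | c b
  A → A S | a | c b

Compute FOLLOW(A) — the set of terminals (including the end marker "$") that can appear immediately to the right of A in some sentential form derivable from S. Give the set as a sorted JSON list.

FIRST sets, iterate to fixpoint:
[1]
  A via A→a: +{a}
  A via A→c b: +{c}
  S via S→a A: +{a}
  S via S→b b S: +{b}
  S via S→c b: +{c}
  FIRST(S)={a,b,c}  FIRST(A)={a,c}
[2] done
  FIRST(S)={a,b,c}  FIRST(A)={a,c}

FOLLOW iteration:
FOLLOW(S) := {$}
[1]
  A→A S: FOLLOW(A) ⊇ FIRST(S) = {a,b,c}; new: +{a,b,c}
  A→A S: FOLLOW(S) ⊇ FOLLOW(A) ⊇ {a,b,c}; new: +{a,b,c}
  S→a A: FOLLOW(A) ⊇ FOLLOW(S) ⊇ {$,a,b,c}; new: +{$}
  FOLLOW[S]={$,a,b,c}  FOLLOW[A]={$,a,b,c}
[2] done
  FOLLOW[S]={$,a,b,c}  FOLLOW[A]={$,a,b,c}

FOLLOW(A) = ["$", "a", "b", "c"]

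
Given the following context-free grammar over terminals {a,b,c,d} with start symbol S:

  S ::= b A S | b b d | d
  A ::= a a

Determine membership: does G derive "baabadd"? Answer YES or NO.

CNF form of G:
  S -> T1 X3 | T1 X4 | d
  A -> T0 T0
  T0 -> a
  T1 -> b
  T2 -> d
  X3 -> A S
  X4 -> T1 T2

CYK fill:
  [0..0]={T1}  "b"  orig:{}
  [1..1]={T0}  "a"  orig:{}
  [2..2]={T0}  "a"  orig:{}
  [3..3]={T1}  "b"  orig:{}
  [4..4]={T0}  "a"  orig:{}
  [5..5]={S,T2}  "d"  orig:{S}
  [6..6]={S,T2}  "d"  orig:{S}
  [0..1]=∅  "ba"
  [1..2]={A}  "aa"
  [2..3]=∅  "ab"
  [3..4]=∅  "ba"
  [4..5]=∅  "ad"
  [5..6]=∅  "dd"
  [0..2]=∅  "baa"
  [1..3]=∅  "aab"
  [2..4]=∅  "aba"
  [3..5]=∅  "bad"
  [4..6]=∅  "add"
  [0..3]=∅  "baab"
  [1..4]=∅  "aaba"
  [2..5]=∅  "abad"
  [3..6]=∅  "badd"
  [0..4]=∅  "baaba"
  [1..5]=∅  "aabad"
  [2..6]=∅  "abadd"
  [0..5]=∅  "baabad"
  [1..6]=∅  "aabadd"
  [0..6]=∅  "baabadd"

S ∉ T[0,6] ⇒ NO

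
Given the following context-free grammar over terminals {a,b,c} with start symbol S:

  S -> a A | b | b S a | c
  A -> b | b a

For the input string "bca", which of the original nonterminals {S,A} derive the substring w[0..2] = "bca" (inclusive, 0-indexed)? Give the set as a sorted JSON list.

CNF form of G:
  S -> T0 X2 | T1 A | b | c
  A -> T0 T1 | b
  T0 -> b
  T1 -> a
  X2 -> S T1

CYK table (by increasing span) — only the sub-triangle for w[0..2]:
  cell(0,0) b: {A,S,T0}  orig:{A,S}
  cell(1,1) c: {S}
  cell(2,2) a: {T1}  orig:{}
  cell(0,1) bc: ∅
  cell(1,2) ca: {X2}  orig:{}
  cell(0,2) bca: {S}

Original NTs in T[0,2] deriving "bca": ["S"]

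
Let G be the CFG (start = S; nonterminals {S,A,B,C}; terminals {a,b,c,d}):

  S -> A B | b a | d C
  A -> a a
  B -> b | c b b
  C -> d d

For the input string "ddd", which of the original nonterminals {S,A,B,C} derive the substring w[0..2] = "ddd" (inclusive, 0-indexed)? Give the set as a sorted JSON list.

Convert to CNF:
  S -> A B | T2 T0 | T3 C
  A -> T0 T0
  B -> T1 X4 | b
  C -> T3 T3
  T0 -> a
  T1 -> c
  T2 -> b
  T3 -> d
  X4 -> T2 T2

Fill CYK table bottom-up, restricted to cells inside w[0..2]:
  [0..0]={T3}  "d"  orig:{}
  [1..1]={T3}  "d"  orig:{}
  [2..2]={T3}  "d"  orig:{}
  [0..1]={C}  "dd"
  [1..2]={C}  "dd"
  [0..2]={S}  "ddd"

Original NTs in T[0,2] deriving "ddd": ["S"]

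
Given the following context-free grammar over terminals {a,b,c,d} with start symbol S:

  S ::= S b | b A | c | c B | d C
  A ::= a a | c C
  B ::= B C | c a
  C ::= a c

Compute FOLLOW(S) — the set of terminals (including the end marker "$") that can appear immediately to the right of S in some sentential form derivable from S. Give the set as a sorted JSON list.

Compute FIRST by fixpoint:
iter 1:
  A via A→a a: +{a}
  A via A→c C: +{c}
  B via B→c a: +{c}
  C via C→a c: +{a}
  S via S→b A: +{b}
  S via S→c: +{c}
  S via S→d C: +{d}
  FIRST(S)={b,c,d}  FIRST(A)={a,c}  FIRST(B)={c}  FIRST(C)={a}
iter 2: done
  FIRST(S)={b,c,d}  FIRST(A)={a,c}  FIRST(B)={c}  FIRST(C)={a}

Compute FOLLOW by fixpoint:
FOLLOW(S) := {$}
pass 1:
  B→B C: FOLLOW(B) ⊇ FIRST(C) = {a}; new: +{a}
  B→B C: FOLLOW(C) ⊇ FOLLOW(B) ⊇ {a}; new: +{a}
  S→S b: FOLLOW(S) ⊇ FIRST(b) = {b}; new: +{b}
  S→b A: FOLLOW(A) ⊇ FOLLOW(S) ⊇ {$,b}; new: +{$,b}
  S→c B: FOLLOW(B) ⊇ FOLLOW(S) ⊇ {$,b}; new: +{$,b}
  S→d C: FOLLOW(C) ⊇ FOLLOW(S) ⊇ {$,b}; new: +{$,b}
  S: {$,b}  A: {$,b}  B: {$,a,b}  C: {$,a,b}
pass 2: — fixpoint
  S: {$,b}  A: {$,b}  B: {$,a,b}  C: {$,a,b}

FOLLOW(S) = ["$", "b"]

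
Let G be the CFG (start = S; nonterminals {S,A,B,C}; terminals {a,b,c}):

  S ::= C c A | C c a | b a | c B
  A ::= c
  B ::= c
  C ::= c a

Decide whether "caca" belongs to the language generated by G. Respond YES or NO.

CNF form of G:
  S -> C X3 | C X4 | T0 B | T2 T1
  A -> c
  B -> c
  C -> T0 T1
  T0 -> c
  T1 -> a
  T2 -> b
  X3 -> T0 A
  X4 -> T0 T1

CYK table (by increasing span):
  [0..0]={A,B,T0}  "c"  orig:{A,B}
  [1..1]={T1}  "a"  orig:{}
  [2..2]={A,B,T0}  "c"  orig:{A,B}
  [3..3]={T1}  "a"  orig:{}
  [0..1]={C,X4}  "ca"  orig:{C}
  [1..2]=∅  "ac"
  [2..3]={C,X4}  "ca"  orig:{C}
  [0..2]=∅  "cac"
  [1..3]=∅  "aca"
  [0..3]={S}  "caca"

S ∈ T[0,3] ⇒ YES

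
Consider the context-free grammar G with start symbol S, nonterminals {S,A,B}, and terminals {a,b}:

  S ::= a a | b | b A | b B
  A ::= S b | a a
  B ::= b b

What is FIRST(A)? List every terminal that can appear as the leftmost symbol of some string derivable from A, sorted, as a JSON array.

FIRST iteration:
round 1:
  A via A→a a: +{a}
  B via B→b b: +{b}
  S via S→a a: +{a}
  S via S→b: +{b}
  FIRST[S]={a,b}  FIRST[A]={a}  FIRST[B]={b}
round 2:
  A via A→S b: +{b}
  FIRST[S]={a,b}  FIRST[A]={a,b}  FIRST[B]={b}
round 3: (no change)
  FIRST[S]={a,b}  FIRST[A]={a,b}  FIRST[B]={b}

FIRST(A) = ["a", "b"]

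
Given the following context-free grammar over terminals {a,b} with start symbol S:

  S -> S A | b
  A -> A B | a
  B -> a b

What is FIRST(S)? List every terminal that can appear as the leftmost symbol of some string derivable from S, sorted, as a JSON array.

FIRST iteration:
pass 1:
  A via A→a: +{a}
  B via B→a b: +{a}
  S via S→b: +{b}
  FIRST(S)={b}  FIRST(A)={a}  FIRST(B)={a}
pass 2: (stable)
  FIRST(S)={b}  FIRST(A)={a}  FIRST(B)={a}

FIRST(S) = ["b"]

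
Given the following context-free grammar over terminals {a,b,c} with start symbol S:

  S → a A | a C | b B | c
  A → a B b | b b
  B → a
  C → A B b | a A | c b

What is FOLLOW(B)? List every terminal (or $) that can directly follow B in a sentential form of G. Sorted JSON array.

FIRST sets, iterate to fixpoint:
iter 1:
  A via A→a B b: +{a}
  A via A→b b: +{b}
  B via B→a: +{a}
  C via C→A B b: +{a,b}
  C via C→c b: +{c}
  S via S→a A: +{a}
  S via S→b B: +{b}
  S via S→c: +{c}
  S: {a,b,c}  A: {a,b}  B: {a}  C: {a,b,c}
iter 2: done
  S: {a,b,c}  A: {a,b}  B: {a}  C: {a,b,c}

Compute FOLLOW by fixpoint:
seed FOLLOW(S) with $
[1]
  A→a B b: FOLLOW(B) ⊇ FIRST(b) = {b}; new: +{b}
  C→A B b: FOLLOW(A) ⊇ FIRST(B) = {a}; new: +{a}
  S→a A: FOLLOW(A) ⊇ FOLLOW(S) ⊇ {$}; new: +{$}
  S→a C: FOLLOW(C) ⊇ FOLLOW(S) ⊇ {$}; new: +{$}
  S→b B: FOLLOW(B) ⊇ FOLLOW(S) ⊇ {$}; new: +{$}
  FOLLOW(S)={$}  FOLLOW(A)={$,a}  FOLLOW(B)={$,b}  FOLLOW(C)={$}
[2] (no change)
  FOLLOW(S)={$}  FOLLOW(A)={$,a}  FOLLOW(B)={$,b}  FOLLOW(C)={$}

FOLLOW(B) = ["$", "b"]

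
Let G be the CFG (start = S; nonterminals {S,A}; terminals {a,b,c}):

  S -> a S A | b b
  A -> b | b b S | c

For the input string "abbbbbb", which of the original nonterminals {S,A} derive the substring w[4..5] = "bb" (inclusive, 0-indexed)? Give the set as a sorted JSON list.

Convert to CNF:
  S -> T0 T0 | T1 X3
  A -> T0 X2 | b | c
  T0 -> b
  T1 -> a
  X2 -> T0 S
  X3 -> S A

Fill CYK table bottom-up, restricted to cells inside w[4..5]:
  cell(4,4) b: {A,T0}  orig:{A}
  cell(5,5) b: {A,T0}  orig:{A}
  cell(4,5) bb: {S}

Original NTs in T[4,5] deriving "bb": ["S"]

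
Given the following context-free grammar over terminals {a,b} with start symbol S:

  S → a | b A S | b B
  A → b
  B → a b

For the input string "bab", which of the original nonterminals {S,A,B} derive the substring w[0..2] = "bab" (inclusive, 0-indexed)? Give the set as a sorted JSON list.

CNF form of G:
  S -> T1 B | T1 X2 | a
  A -> b
  B -> T0 T1
  T0 -> a
  T1 -> b
  X2 -> A S

CYK table (by increasing span) (cells [i..j] with 0 ≤ i ≤ j ≤ 2 only):
  T[0,0] 'b' = {A,T1}  orig:{A}
  T[1,1] 'a' = {S,T0}  orig:{S}
  T[2,2] 'b' = {A,T1}  orig:{A}
  T[0,1] 'ba' = {X2}  orig:{}
  T[1,2] 'ab' = {B}
  T[0,2] 'bab' = {S}

Original NTs in T[0,2] deriving "bab": ["S"]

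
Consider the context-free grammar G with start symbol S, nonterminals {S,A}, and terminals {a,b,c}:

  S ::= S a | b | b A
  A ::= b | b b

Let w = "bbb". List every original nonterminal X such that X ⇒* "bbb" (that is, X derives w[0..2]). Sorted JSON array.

Convert to CNF:
  S -> S T1 | T0 A | b
  A -> T0 T0 | b
  T0 -> b
  T1 -> a

Fill CYK table bottom-up, restricted to cells inside w[0..2]:
  cell(0,0) b: {A,S,T0}  orig:{A,S}
  cell(1,1) b: {A,S,T0}  orig:{A,S}
  cell(2,2) b: {A,S,T0}  orig:{A,S}
  cell(0,1) bb: {A,S}
  cell(1,2) bb: {A,S}
  cell(0,2) bbb: {S}

Original NTs in T[0,2] deriving "bbb": ["S"]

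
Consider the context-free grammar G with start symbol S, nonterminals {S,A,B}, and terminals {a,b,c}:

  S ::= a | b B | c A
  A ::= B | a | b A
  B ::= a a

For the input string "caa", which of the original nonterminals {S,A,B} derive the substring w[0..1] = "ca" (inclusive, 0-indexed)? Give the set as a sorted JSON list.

Convert to CNF:
  S -> T1 B | T2 A | a
  A -> T0 T0 | T1 A | a
  B -> T0 T0
  T0 -> a
  T1 -> b
  T2 -> c

Fill CYK table bottom-up (cells [i..j] with 0 ≤ i ≤ j ≤ 1 only):
  cell(0,0) c: {T2}  orig:{}
  cell(1,1) a: {A,S,T0}  orig:{A,S}
  cell(0,1) ca: {S}

Original NTs in T[0,1] deriving "ca": ["S"]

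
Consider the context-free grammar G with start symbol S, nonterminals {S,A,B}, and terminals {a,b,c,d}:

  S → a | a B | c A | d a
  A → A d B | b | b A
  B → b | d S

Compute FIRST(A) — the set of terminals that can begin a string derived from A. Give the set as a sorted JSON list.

FIRST sets, iterate to fixpoint:
iter 1:
  A via A→b: +{b}
  B via B→b: +{b}
  B via B→d S: +{d}
  S via S→a: +{a}
  S via S→c A: +{c}
  S via S→d a: +{d}
  FIRST(S)={a,c,d}  FIRST(A)={b}  FIRST(B)={b,d}
iter 2: (no change)
  FIRST(S)={a,c,d}  FIRST(A)={b}  FIRST(B)={b,d}

FIRST(A) = ["b"]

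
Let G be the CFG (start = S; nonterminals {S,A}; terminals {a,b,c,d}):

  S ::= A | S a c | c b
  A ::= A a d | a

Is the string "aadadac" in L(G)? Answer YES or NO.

CNF form of G:
  S -> A X5 | S X6 | T2 T3 | a
  A -> A X4 | a
  T0 -> a
  T1 -> d
  T2 -> c
  T3 -> b
  X4 -> T0 T1
  X5 -> T0 T1
  X6 -> T0 T2

Fill CYK table bottom-up:
  T[0,0] 'a' = {A,S,T0}  orig:{A,S}
  T[1,1] 'a' = {A,S,T0}  orig:{A,S}
  T[2,2] 'd' = {T1}  orig:{}
  T[3,3] 'a' = {A,S,T0}  orig:{A,S}
  T[4,4] 'd' = {T1}  orig:{}
  T[5,5] 'a' = {A,S,T0}  orig:{A,S}
  T[6,6] 'c' = {T2}  orig:{}
  T[0,1] 'aa' = ∅
  T[1,2] 'ad' = {X4,X5}  orig:{}
  T[2,3] 'da' = ∅
  T[3,4] 'ad' = {X4,X5}  orig:{}
  T[4,5] 'da' = ∅
  T[5,6] 'ac' = {X6}  orig:{}
  T[0,2] 'aad' = {A,S}
  T[1,3] 'ada' = ∅
  T[2,4] 'dad' = ∅
  T[3,5] 'ada' = ∅
  T[4,6] 'dac' = ∅
  T[0,3] 'aada' = ∅
  T[1,4] 'adad' = ∅
  T[2,5] 'dada' = ∅
  T[3,6] 'adac' = ∅
  T[0,4] 'aadad' = {A,S}
  T[1,5] 'adada' = ∅
  T[2,6] 'dadac' = ∅
  T[0,5] 'aadada' = ∅
  T[1,6] 'adadac' = ∅
  T[0,6] 'aadadac' = {S}

S ∈ T[0,6] ⇒ YES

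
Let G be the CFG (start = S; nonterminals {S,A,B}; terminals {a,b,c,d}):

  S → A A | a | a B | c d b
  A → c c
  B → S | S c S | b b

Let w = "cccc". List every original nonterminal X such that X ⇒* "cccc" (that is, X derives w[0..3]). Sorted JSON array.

Convert to CNF:
  S -> A A | T0 X6 | T1 B | a
  A -> T0 T0
  B -> A A | S X4 | T0 X5 | T1 B | T2 T2 | a
  T0 -> c
  T1 -> a
  T2 -> b
  T3 -> d
  X4 -> T0 S
  X5 -> T3 T2
  X6 -> T3 T2

CYK fill, restricted to cells inside w[0..3]:
  [0..0]={T0}  "c"  orig:{}
  [1..1]={T0}  "c"  orig:{}
  [2..2]={T0}  "c"  orig:{}
  [3..3]={T0}  "c"  orig:{}
  [0..1]={A}  "cc"
  [1..2]={A}  "cc"
  [2..3]={A}  "cc"
  [0..2]=∅  "ccc"
  [1..3]=∅  "ccc"
  [0..3]={B,S}  "cccc"

Original NTs in T[0,3] deriving "cccc": ["B", "S"]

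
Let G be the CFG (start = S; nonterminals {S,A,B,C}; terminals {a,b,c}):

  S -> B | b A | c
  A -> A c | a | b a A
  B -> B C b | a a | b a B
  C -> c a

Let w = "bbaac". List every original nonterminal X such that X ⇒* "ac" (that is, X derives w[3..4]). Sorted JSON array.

Convert to CNF:
  S -> B X6 | T1 A | T1 X7 | T2 T2 | c
  A -> A T0 | T1 X3 | a
  B -> B X4 | T1 X5 | T2 T2
  C -> T0 T2
  T0 -> c
  T1 -> b
  T2 -> a
  X3 -> T2 A
  X4 -> C T1
  X5 -> T2 B
  X6 -> C T1
  X7 -> T2 B

Fill CYK table bottom-up (cells [i..j] with 3 ≤ i ≤ j ≤ 4 only):
  cell(3,3) a: {A,T2}  orig:{A}
  cell(4,4) c: {S,T0}  orig:{S}
  cell(3,4) ac: {A}

Original NTs in T[3,4] deriving "ac": ["A"]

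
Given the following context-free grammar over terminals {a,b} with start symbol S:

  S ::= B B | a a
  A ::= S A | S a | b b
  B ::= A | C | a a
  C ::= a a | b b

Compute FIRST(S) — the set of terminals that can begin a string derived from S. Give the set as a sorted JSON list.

FIRST sets, iterate to fixpoint:
iter 1:
  A via A→b b: +{b}
  B via B→A: +{b}
  B via B→a a: +{a}
  C via C→a a: +{a}
  C via C→b b: +{b}
  S via S→B B: +{a,b}
  FIRST[S]={a,b}  FIRST[A]={b}  FIRST[B]={a,b}  FIRST[C]={a,b}
iter 2:
  A via A→S A: +{a}
  FIRST[S]={a,b}  FIRST[A]={a,b}  FIRST[B]={a,b}  FIRST[C]={a,b}
iter 3: (no change)
  FIRST[S]={a,b}  FIRST[A]={a,b}  FIRST[B]={a,b}  FIRST[C]={a,b}

FIRST(S) = ["a", "b"]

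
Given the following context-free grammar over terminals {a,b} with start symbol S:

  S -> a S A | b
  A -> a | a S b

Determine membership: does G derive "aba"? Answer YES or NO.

Convert to CNF:
  S -> T0 X3 | b
  A -> T0 X2 | a
  T0 -> a
  T1 -> b
  X2 -> S T1
  X3 -> S A

CYK fill:
  T[0,0] 'a' = {A,T0}  orig:{A}
  T[1,1] 'b' = {S,T1}  orig:{S}
  T[2,2] 'a' = {A,T0}  orig:{A}
  T[0,1] 'ab' = ∅
  T[1,2] 'ba' = {X3}  orig:{}
  T[0,2] 'aba' = {S}

S ∈ T[0,2] ⇒ YES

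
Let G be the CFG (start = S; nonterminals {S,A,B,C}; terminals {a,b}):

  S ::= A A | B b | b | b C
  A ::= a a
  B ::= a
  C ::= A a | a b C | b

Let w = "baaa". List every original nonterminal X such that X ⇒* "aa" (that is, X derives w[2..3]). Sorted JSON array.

Convert to CNF:
  S -> A A | B T1 | T1 C | b
  A -> T0 T0
  B -> a
  C -> A T0 | T0 X2 | b
  T0 -> a
  T1 -> b
  X2 -> T1 C

CYK fill (cells [i..j] with 2 ≤ i ≤ j ≤ 3 only):
  cell(2,2) a: {B,T0}  orig:{B}
  cell(3,3) a: {B,T0}  orig:{B}
  cell(2,3) aa: {A}

Original NTs in T[2,3] deriving "aa": ["A"]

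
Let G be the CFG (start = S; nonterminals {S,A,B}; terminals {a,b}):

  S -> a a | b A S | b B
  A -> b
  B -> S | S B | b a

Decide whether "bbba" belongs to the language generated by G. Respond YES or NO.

Convert to CNF:
  S -> T0 T0 | T1 B | T1 X3
  A -> b
  B -> S B | T0 T0 | T1 B | T1 T0 | T1 X2
  T0 -> a
  T1 -> b
  X2 -> A S
  X3 -> A S

CYK table (by increasing span):
  cell(0,0) b: {A,T1}  orig:{A}
  cell(1,1) b: {A,T1}  orig:{A}
  cell(2,2) b: {A,T1}  orig:{A}
  cell(3,3) a: {T0}  orig:{}
  cell(0,1) bb: ∅
  cell(1,2) bb: ∅
  cell(2,3) ba: {B}
  cell(0,2) bbb: ∅
  cell(1,3) bba: {B,S}
  cell(0,3) bbba: {B,S,X2,X3}  orig:{B,S}

S ∈ T[0,3] ⇒ YES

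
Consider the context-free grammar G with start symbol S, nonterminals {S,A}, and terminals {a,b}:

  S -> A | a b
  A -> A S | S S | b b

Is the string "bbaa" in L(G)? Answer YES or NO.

Convert to CNF:
  S -> A S | S S | T0 T0 | T1 T0
  A -> A S | S S | T0 T0
  T0 -> b
  T1 -> a

CYK table (by increasing span):
  [0..0]={T0}  "b"  orig:{}
  [1..1]={T0}  "b"  orig:{}
  [2..2]={T1}  "a"  orig:{}
  [3..3]={T1}  "a"  orig:{}
  [0..1]={A,S}  "bb"
  [1..2]=∅  "ba"
  [2..3]=∅  "aa"
  [0..2]=∅  "bba"
  [1..3]=∅  "baa"
  [0..3]=∅  "bbaa"

S ∉ T[0,3] ⇒ NO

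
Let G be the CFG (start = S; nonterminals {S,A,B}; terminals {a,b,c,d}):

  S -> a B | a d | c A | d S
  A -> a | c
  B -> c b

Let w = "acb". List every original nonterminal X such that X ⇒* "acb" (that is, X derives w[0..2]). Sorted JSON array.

CNF form of G:
  S -> T0 A | T2 B | T2 T3 | T3 S
  A -> a | c
  B -> T0 T1
  T0 -> c
  T1 -> b
  T2 -> a
  T3 -> d

Fill CYK table bottom-up — only the sub-triangle for w[0..2]:
  cell(0,0) a: {A,T2}  orig:{A}
  cell(1,1) c: {A,T0}  orig:{A}
  cell(2,2) b: {T1}  orig:{}
  cell(0,1) ac: ∅
  cell(1,2) cb: {B}
  cell(0,2) acb: {S}

Original NTs in T[0,2] deriving "acb": ["S"]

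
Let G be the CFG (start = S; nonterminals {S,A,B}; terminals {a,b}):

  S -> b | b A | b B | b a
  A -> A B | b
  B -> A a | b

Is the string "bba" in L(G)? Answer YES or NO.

CNF form of G:
  S -> T1 A | T1 B | T1 T0 | b
  A -> A B | b
  B -> A T0 | b
  T0 -> a
  T1 -> b

CYK fill:
  T[0,0] 'b' = {A,B,S,T1}  orig:{A,B,S}
  T[1,1] 'b' = {A,B,S,T1}  orig:{A,B,S}
  T[2,2] 'a' = {T0}  orig:{}
  T[0,1] 'bb' = {A,S}
  T[1,2] 'ba' = {B,S}
  T[0,2] 'bba' = {A,B,S}

S ∈ T[0,2] ⇒ YES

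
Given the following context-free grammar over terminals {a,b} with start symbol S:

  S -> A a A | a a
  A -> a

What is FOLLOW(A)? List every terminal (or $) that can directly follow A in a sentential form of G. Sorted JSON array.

FIRST sets, iterate to fixpoint:
pass 1:
  A via A→a: +{a}
  S via S→A a A: +{a}
  S: {a}  A: {a}
pass 2: — fixpoint
  S: {a}  A: {a}

Compute FOLLOW by fixpoint:
seed FOLLOW(S) with $
pass 1:
  S→A a A: FOLLOW(A) ⊇ FIRST(a) = {a}; new: +{a}
  S→A a A: FOLLOW(A) ⊇ FOLLOW(S) ⊇ {$}; new: +{$}
  FOLLOW(S)={$}  FOLLOW(A)={$,a}
pass 2: — fixpoint
  FOLLOW(S)={$}  FOLLOW(A)={$,a}

FOLLOW(A) = ["$", "a"]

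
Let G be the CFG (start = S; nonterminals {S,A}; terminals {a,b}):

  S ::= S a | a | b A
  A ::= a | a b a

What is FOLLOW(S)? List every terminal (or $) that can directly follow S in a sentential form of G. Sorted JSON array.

FIRST sets, iterate to fixpoint:
pass 1:
  A via A→a: +{a}
  S via S→a: +{a}
  S via S→b A: +{b}
  FIRST(S)={a,b}  FIRST(A)={a}
pass 2: done
  FIRST(S)={a,b}  FIRST(A)={a}

Compute FOLLOW by fixpoint:
FOLLOW(S) := {$}
iter 1:
  S→S a: FOLLOW(S) ⊇ FIRST(a) = {a}; new: +{a}
  S→b A: FOLLOW(A) ⊇ FOLLOW(S) ⊇ {$,a}; new: +{$,a}
  FOLLOW[S]={$,a}  FOLLOW[A]={$,a}
iter 2: — fixpoint
  FOLLOW[S]={$,a}  FOLLOW[A]={$,a}

FOLLOW(S) = ["$", "a"]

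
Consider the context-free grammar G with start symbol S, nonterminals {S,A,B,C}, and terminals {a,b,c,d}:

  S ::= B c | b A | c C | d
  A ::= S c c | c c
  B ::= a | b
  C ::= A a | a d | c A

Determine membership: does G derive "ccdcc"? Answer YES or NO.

CNF form of G:
  S -> B T0 | T0 C | T3 A | d
  A -> S X4 | T0 T0
  B -> a | b
  C -> A T1 | T0 A | T1 T2
  T0 -> c
  T1 -> a
  T2 -> d
  T3 -> b
  X4 -> T0 T0

Fill CYK table bottom-up:
  cell(0,0) c: {T0}  orig:{}
  cell(1,1) c: {T0}  orig:{}
  cell(2,2) d: {S,T2}  orig:{S}
  cell(3,3) c: {T0}  orig:{}
  cell(4,4) c: {T0}  orig:{}
  cell(0,1) cc: {A,X4}  orig:{A}
  cell(1,2) cd: ∅
  cell(2,3) dc: ∅
  cell(3,4) cc: {A,X4}  orig:{A}
  cell(0,2) ccd: ∅
  cell(1,3) cdc: ∅
  cell(2,4) dcc: {A}
  cell(0,3) ccdc: ∅
  cell(1,4) cdcc: {C}
  cell(0,4) ccdcc: {S}

S ∈ T[0,4] ⇒ YES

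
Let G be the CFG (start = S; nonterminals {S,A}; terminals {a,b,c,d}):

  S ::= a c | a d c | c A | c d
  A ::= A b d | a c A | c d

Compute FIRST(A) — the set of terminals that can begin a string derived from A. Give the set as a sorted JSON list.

Compute FIRST by fixpoint:
round 1:
  A via A→a c A: +{a}
  A via A→c d: +{c}
  S via S→a c: +{a}
  S via S→c A: +{c}
  FIRST[S]={a,c}  FIRST[A]={a,c}
round 2: — fixpoint
  FIRST[S]={a,c}  FIRST[A]={a,c}

FIRST(A) = ["a", "c"]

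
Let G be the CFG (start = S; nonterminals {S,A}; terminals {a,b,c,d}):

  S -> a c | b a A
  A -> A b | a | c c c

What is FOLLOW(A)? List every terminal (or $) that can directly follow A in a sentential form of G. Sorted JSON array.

FIRST sets, iterate to fixpoint:
pass 1:
  A via A→a: +{a}
  A via A→c c c: +{c}
  S via S→a c: +{a}
  S via S→b a A: +{b}
  FIRST(S)={a,b}  FIRST(A)={a,c}
pass 2: — fixpoint
  FIRST(S)={a,b}  FIRST(A)={a,c}

FOLLOW sets:
seed FOLLOW(S) with $
round 1:
  A→A b: FOLLOW(A) ⊇ FIRST(b) = {b}; new: +{b}
  S→b a A: FOLLOW(A) ⊇ FOLLOW(S) ⊇ {$}; new: +{$}
  S: {$}  A: {$,b}
round 2: (stable)
  S: {$}  A: {$,b}

FOLLOW(A) = ["$", "b"]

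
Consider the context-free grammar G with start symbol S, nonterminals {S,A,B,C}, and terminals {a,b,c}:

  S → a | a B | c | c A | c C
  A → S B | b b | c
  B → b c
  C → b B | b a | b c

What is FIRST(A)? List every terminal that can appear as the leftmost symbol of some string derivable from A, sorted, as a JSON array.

FIRST sets, iterate to fixpoint:
pass 1:
  A via A→b b: +{b}
  A via A→c: +{c}
  B via B→b c: +{b}
  C via C→b B: +{b}
  S via S→a: +{a}
  S via S→c: +{c}
  FIRST[S]={a,c}  FIRST[A]={b,c}  FIRST[B]={b}  FIRST[C]={b}
pass 2:
  A via A→S B: +{a}
  FIRST[S]={a,c}  FIRST[A]={a,b,c}  FIRST[B]={b}  FIRST[C]={b}
pass 3: — fixpoint
  FIRST[S]={a,c}  FIRST[A]={a,b,c}  FIRST[B]={b}  FIRST[C]={b}

FIRST(A) = ["a", "b", "c"]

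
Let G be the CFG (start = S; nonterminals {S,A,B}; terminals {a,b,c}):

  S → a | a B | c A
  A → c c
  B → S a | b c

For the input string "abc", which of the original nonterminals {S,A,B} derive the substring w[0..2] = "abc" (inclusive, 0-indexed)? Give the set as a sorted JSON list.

Convert to CNF:
  S -> T0 A | T1 B | a
  A -> T0 T0
  B -> S T1 | T2 T0
  T0 -> c
  T1 -> a
  T2 -> b

Fill CYK table bottom-up, restricted to cells inside w[0..2]:
  T[0,0] 'a' = {S,T1}  orig:{S}
  T[1,1] 'b' = {T2}  orig:{}
  T[2,2] 'c' = {T0}  orig:{}
  T[0,1] 'ab' = ∅
  T[1,2] 'bc' = {B}
  T[0,2] 'abc' = {S}

Original NTs in T[0,2] deriving "abc": ["S"]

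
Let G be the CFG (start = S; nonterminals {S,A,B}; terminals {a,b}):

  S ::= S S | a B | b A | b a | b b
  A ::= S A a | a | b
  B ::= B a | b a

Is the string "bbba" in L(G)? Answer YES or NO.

Convert to CNF:
  S -> S S | T0 B | T1 A | T1 T0 | T1 T1
  A -> S X2 | a | b
  B -> B T0 | T1 T0
  T0 -> a
  T1 -> b
  X2 -> A T0

CYK fill:
  [0..0]={A,T1}  "b"  orig:{A}
  [1..1]={A,T1}  "b"  orig:{A}
  [2..2]={A,T1}  "b"  orig:{A}
  [3..3]={A,T0}  "a"  orig:{A}
  [0..1]={S}  "bb"
  [1..2]={S}  "bb"
  [2..3]={B,S,X2}  "ba"  orig:{B,S}
  [0..2]=∅  "bbb"
  [1..3]=∅  "bba"
  [0..3]={A,S}  "bbba"

S ∈ T[0,3] ⇒ YES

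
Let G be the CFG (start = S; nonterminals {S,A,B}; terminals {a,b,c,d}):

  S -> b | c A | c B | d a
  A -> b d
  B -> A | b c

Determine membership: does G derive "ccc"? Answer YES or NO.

CNF form of G:
  S -> T1 T3 | T2 A | T2 B | b
  A -> T0 T1
  B -> T0 T1 | T0 T2
  T0 -> b
  T1 -> d
  T2 -> c
  T3 -> a

CYK table (by increasing span):
  [0..0]={T2}  "c"  orig:{}
  [1..1]={T2}  "c"  orig:{}
  [2..2]={T2}  "c"  orig:{}
  [0..1]=∅  "cc"
  [1..2]=∅  "cc"
  [0..2]=∅  "ccc"

S ∉ T[0,2] ⇒ NO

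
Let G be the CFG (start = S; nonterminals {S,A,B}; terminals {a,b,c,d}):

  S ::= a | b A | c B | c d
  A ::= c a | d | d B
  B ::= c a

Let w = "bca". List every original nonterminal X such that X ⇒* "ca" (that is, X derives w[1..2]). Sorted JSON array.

CNF form of G:
  S -> T0 B | T0 T2 | T3 A | a
  A -> T0 T1 | T2 B | d
  B -> T0 T1
  T0 -> c
  T1 -> a
  T2 -> d
  T3 -> b

Fill CYK table bottom-up (cells [i..j] with 1 ≤ i ≤ j ≤ 2 only):
  [1..1]={T0}  "c"  orig:{}
  [2..2]={S,T1}  "a"  orig:{S}
  [1..2]={A,B}  "ca"

Original NTs in T[1,2] deriving "ca": ["A", "B"]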